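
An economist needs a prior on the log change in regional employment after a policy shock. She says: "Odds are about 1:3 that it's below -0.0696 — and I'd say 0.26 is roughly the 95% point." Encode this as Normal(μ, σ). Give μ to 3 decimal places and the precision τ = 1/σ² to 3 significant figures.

For Normal(μ,σ), the p-quantile is μ + z_p·σ. Here z_{0.25} = -0.6745, z_{0.95} = 1.645.
So -0.0696 = μ − 0.6745σ and 0.26 = μ + 1.645σ.
Subtracting: σ = (0.26 − -0.0696)/(1.645 − (-0.6745)) = 0.142.
Then μ = -0.0696 − (-0.6745)·0.142 = 0.026.
Precision τ = 1/σ² = 1/0.1421² = 49.5.

μ = 0.026, τ = 49.5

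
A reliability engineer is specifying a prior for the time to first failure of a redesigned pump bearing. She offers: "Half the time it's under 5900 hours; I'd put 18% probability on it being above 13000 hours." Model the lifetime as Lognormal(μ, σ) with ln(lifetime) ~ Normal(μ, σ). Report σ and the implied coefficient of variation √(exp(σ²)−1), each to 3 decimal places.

σ ≈ 0.863, CV ≈ 1.052

If T ~ Lognormal(μ,σ) then ln T ~ Normal(μ,σ), so the p-quantile of ln T is μ + z_p·σ.
ln(5900) = 8.683 and ln(13000) = 9.473; z_{0.5} = 0, z_{0.82} = 0.9154.
σ = (9.473 − 8.683)/(0.9154 − (0)) = 0.863.
μ = 8.683 − (0)·0.863 = 8.683.
CV = √(exp(σ²)−1) = √(exp(0.7448)−1) = 1.052.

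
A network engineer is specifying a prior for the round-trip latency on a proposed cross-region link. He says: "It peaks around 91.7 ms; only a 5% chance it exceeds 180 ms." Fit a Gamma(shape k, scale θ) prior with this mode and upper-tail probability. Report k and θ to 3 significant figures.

k ≈ 7.1, θ ≈ 15

Gamma(k,θ) with k>1 has mode (k−1)θ, so θ = 91.7/(k−1).
Need P(X < 180) = 0.95 with θ tied to k this way. Start at k = 2, θ = 91.7: P(X<180) ≈ 0.584.
Too low — raise k to concentrate. Iterating converges to k ≈ 7.1.
Then θ = 91.7/(7.1−1) ≈ 15.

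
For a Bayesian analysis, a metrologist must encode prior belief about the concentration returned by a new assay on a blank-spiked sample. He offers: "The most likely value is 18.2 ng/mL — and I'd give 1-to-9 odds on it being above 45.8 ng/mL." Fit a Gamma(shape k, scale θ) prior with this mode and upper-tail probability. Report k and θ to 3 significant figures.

k ≈ 3.25, θ ≈ 8.07

Gamma(k,θ) with k>1 has mode (k−1)θ, so θ = 18.2/(k−1).
Need P(X < 45.8) = 0.9 with θ tied to k this way. Start at k = 2, θ = 18.2: P(X<45.8) ≈ 0.716.
Too low — raise k to concentrate. Iterating converges to k ≈ 3.25.
Then θ = 18.2/(3.25−1) ≈ 8.07.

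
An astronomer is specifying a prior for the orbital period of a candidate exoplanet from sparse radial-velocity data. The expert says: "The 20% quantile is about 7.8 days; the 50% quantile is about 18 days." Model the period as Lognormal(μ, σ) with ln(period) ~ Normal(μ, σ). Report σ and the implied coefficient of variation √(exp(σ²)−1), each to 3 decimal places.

σ ≈ 0.994, CV ≈ 1.298

If T ~ Lognormal(μ,σ) then ln T ~ Normal(μ,σ), so the p-quantile of ln T is μ + z_p·σ.
ln(7.8) = 2.054 and ln(18) = 2.89; z_{0.2} = -0.8416, z_{0.5} = 0.
σ = (2.89 − 2.054)/(0 − (-0.8416)) = 0.994.
μ = 2.054 − (-0.8416)·0.994 = 2.890.
CV = √(exp(σ²)−1) = √(exp(0.9873)−1) = 1.298.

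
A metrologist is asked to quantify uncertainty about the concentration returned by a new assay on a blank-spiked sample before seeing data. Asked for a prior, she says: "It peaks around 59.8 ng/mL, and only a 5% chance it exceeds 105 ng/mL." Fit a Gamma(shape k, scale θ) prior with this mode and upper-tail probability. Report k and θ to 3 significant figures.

k ≈ 9.8, θ ≈ 6.79

Gamma(k,θ) with k>1 has mode (k−1)θ, so θ = 59.8/(k−1).
Need P(X < 105) = 0.95 with θ tied to k this way. Start at k = 2, θ = 59.8: P(X<105) ≈ 0.524.
Too low — raise k to concentrate. Iterating converges to k ≈ 9.8.
Then θ = 59.8/(9.8−1) ≈ 6.79.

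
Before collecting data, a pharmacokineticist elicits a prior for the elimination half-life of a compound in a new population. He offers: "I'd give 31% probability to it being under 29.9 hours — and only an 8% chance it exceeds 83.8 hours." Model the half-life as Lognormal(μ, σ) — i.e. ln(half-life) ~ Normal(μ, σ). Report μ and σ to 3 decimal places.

μ ≈ 3.667, σ ≈ 0.542

If T ~ Lognormal(μ,σ) then ln T ~ Normal(μ,σ), so the p-quantile of ln T is μ + z_p·σ.
ln(29.9) = 3.398 and ln(83.8) = 4.428; z_{0.31} = -0.4959, z_{0.92} = 1.405.
σ = (4.428 − 3.398)/(1.405 − (-0.4959)) = 0.542.
μ = 3.398 − (-0.4959)·0.542 = 3.667.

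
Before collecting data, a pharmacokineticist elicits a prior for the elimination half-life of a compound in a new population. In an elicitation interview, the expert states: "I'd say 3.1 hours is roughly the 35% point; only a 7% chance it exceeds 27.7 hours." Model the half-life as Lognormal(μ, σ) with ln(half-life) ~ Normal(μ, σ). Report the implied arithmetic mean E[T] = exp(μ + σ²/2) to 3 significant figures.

If T ~ Lognormal(μ,σ) then ln T ~ Normal(μ,σ), so the p-quantile of ln T is μ + z_p·σ.
ln(3.1) = 1.131 and ln(27.7) = 3.321; z_{0.35} = -0.3853, z_{0.93} = 1.476.
σ = (3.321 − 1.131)/(1.476 − (-0.3853)) = 1.177.
μ = 1.131 − (-0.3853)·1.177 = 1.585.
E[T] = exp(μ + σ²/2) = exp(1.585 + 0.6923) = 9.75 hours.

E[T] ≈ 9.75 hours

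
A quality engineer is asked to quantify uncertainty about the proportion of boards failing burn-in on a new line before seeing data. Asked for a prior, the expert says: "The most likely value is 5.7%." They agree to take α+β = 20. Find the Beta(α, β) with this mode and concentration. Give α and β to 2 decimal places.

For α,β > 1 the Beta mode is (α−1)/(α+β−2). With α+β = 20, the mode is (α−1)/18.
Set (α−1)/18 = 0.057 → α = 1 + 0.057·18 = 2.03.
β = 20 − α = 17.97.

α = 2.03, β = 17.97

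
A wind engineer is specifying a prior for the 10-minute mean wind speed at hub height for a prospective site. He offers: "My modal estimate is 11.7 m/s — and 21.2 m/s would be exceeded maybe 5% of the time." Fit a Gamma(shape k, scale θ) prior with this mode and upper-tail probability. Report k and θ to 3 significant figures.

k ≈ 8.89, θ ≈ 1.48

Gamma(k,θ) with k>1 has mode (k−1)θ, so θ = 11.7/(k−1).
Need P(X < 21.2) = 0.95 with θ tied to k this way. Start at k = 2, θ = 11.7: P(X<21.2) ≈ 0.541.
Too low — raise k to concentrate. Iterating converges to k ≈ 8.89.
Then θ = 11.7/(8.89−1) ≈ 1.48.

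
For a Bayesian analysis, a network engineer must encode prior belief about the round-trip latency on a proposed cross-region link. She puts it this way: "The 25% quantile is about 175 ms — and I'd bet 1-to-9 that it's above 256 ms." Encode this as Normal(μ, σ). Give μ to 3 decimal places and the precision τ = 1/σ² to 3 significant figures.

μ = 202.931, τ = 0.000583

For Normal(μ,σ), the p-quantile is μ + z_p·σ. Here z_{0.25} = -0.6745, z_{0.9} = 1.282.
So 175 = μ − 0.6745σ and 256 = μ + 1.282σ.
Subtracting: σ = (256 − 175)/(1.282 − (-0.6745)) = 41.410.
Then μ = 175 − (-0.6745)·41.410 = 202.931.
Precision τ = 1/σ² = 1/41.41² = 0.000583.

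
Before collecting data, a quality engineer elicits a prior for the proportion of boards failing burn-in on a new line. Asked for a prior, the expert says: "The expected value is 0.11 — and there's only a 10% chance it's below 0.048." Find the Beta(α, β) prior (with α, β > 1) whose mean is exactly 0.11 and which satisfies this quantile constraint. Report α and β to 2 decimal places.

With mean 0.11 fixed, write α = 0.11s, β = 0.89s where s = α+β.
Need P(θ < 0.048) = 0.1 under Beta(0.11s, 0.89s). Normal approximation: (q−m)/√(m(1−m)/s) ≈ z_{0.1} = -1.28, so s ≈ 0.11·0.89·(-1.28)²/(0.048−0.11)² = 41.8.
At s = 41.8: P(θ<0.048) ≈ 0.070. Adjusting to match 0.1 gives s ≈ 33.30.
So α = 0.11·33.30 ≈ 3.66, β = 0.89·33.30 ≈ 29.64.

α ≈ 3.66, β ≈ 29.64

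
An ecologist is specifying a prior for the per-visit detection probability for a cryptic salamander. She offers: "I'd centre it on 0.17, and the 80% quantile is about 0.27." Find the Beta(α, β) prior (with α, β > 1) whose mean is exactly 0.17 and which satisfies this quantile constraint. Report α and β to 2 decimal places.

α ≈ 1.30, β ≈ 6.35

With mean 0.17 fixed, write α = 0.17s, β = 0.83s where s = α+β.
Need P(θ < 0.27) = 0.8 under Beta(0.17s, 0.83s). Normal approximation: (q−m)/√(m(1−m)/s) ≈ z_{0.8} = 0.842, so s ≈ 0.17·0.83·(0.842)²/(0.27−0.17)² = 10.0.
At s = 10.0: P(θ<0.27) ≈ 0.819. Adjusting to match 0.8 gives s ≈ 7.65.
So α = 0.17·7.65 ≈ 1.30, β = 0.83·7.65 ≈ 6.35.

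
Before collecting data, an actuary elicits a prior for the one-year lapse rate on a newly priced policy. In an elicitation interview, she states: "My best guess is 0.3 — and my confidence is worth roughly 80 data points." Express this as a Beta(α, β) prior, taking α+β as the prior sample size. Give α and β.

α = 24, β = 56

Under the effective-sample-size interpretation, Beta(α, β) has prior mean α/(α+β) and prior sample size α+β.
So α+β = 80 and α/(α+β) = 0.3, giving α = 0.3·80 = 24 and β = 80 − 24 = 56.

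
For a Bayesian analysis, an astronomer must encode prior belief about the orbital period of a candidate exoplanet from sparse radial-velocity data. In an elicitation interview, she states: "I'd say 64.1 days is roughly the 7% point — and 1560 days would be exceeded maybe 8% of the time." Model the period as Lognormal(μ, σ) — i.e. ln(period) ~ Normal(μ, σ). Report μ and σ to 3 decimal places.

If T ~ Lognormal(μ,σ) then ln T ~ Normal(μ,σ), so the p-quantile of ln T is μ + z_p·σ.
ln(64.1) = 4.16 and ln(1560) = 7.352; z_{0.07} = -1.476, z_{0.92} = 1.405.
σ = (7.352 − 4.16)/(1.405 − (-1.476)) = 1.108.
μ = 4.16 − (-1.476)·1.108 = 5.796.

μ ≈ 5.796, σ ≈ 1.108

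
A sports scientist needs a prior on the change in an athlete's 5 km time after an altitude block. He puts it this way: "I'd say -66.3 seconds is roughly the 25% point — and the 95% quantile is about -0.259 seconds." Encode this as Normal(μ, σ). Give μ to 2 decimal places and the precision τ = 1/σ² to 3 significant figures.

μ = -47.09, τ = 0.00123

The p-quantile of Normal(μ,σ) is μ + z_p·σ, with z_{0.25} = -0.6745 and z_{0.95} = 1.645.
Eliminate σ: μ = (z₂·x₁ − z₁·x₂)/(z₂ − z₁) = (1.645·-66.3 − (-0.6745)·-0.259)/2.319 = -47.09.
Then σ = (x₂ − x₁)/(z₂ − z₁) = (-0.259 − -66.3)/2.319 = 28.47.
Precision τ = 1/σ² = 1/28.47² = 0.00123.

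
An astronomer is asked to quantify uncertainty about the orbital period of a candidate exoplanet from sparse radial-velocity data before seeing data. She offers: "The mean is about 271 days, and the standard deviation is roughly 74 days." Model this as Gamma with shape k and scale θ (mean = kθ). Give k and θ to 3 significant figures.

For Gamma(k, scale θ): mean = kθ, variance = kθ², so CV = 1/√k.
CV = SD/mean = 74/271 = 0.2731, hence k = 1/CV² = 13.4.
Then θ = mean/k = 271/13.4 = 20.2.

k ≈ 13.4, θ ≈ 20.2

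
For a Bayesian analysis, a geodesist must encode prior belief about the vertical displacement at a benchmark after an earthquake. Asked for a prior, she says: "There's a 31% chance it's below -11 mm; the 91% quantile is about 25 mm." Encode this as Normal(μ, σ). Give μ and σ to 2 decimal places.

For Normal(μ,σ), the p-quantile is μ + z_p·σ. Here z_{0.31} = -0.4959, z_{0.91} = 1.341.
So -11 = μ − 0.4959σ and 25 = μ + 1.341σ.
Subtracting: σ = (25 − -11)/(1.341 − (-0.4959)) = 19.60.
Then μ = -11 − (-0.4959)·19.60 = -1.28.

μ = -1.28, σ = 19.60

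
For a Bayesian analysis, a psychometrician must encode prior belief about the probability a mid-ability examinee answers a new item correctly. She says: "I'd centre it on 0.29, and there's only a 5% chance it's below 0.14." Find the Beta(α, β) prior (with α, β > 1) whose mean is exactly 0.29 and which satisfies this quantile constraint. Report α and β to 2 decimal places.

α ≈ 5.82, β ≈ 14.26

With mean 0.29 fixed, write α = 0.29s, β = 0.71s where s = α+β.
Need P(θ < 0.14) = 0.05 under Beta(0.29s, 0.71s). Normal approximation: (q−m)/√(m(1−m)/s) ≈ z_{0.05} = -1.64, so s ≈ 0.29·0.71·(-1.64)²/(0.14−0.29)² = 24.8.
At s = 24.8: P(θ<0.14) ≈ 0.032. Adjusting to match 0.05 gives s ≈ 20.08.
So α = 0.29·20.08 ≈ 5.82, β = 0.71·20.08 ≈ 14.26.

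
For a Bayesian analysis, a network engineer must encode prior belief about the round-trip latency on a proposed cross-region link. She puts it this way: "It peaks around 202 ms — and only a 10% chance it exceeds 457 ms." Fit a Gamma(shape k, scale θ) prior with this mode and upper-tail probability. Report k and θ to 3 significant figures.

Gamma(k,θ) with k>1 has mode (k−1)θ, so θ = 202/(k−1).
Need P(X < 457) = 0.9 with θ tied to k this way. Start at k = 2, θ = 202: P(X<457) ≈ 0.660.
Too low — raise k to concentrate. Iterating converges to k ≈ 3.89.
Then θ = 202/(3.89−1) ≈ 70.

k ≈ 3.89, θ ≈ 70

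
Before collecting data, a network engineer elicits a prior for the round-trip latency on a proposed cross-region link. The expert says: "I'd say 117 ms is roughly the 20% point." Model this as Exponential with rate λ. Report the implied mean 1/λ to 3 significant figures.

mean ≈ 524 ms

P(T < 117.0) = 1 − e^(−λ·117.0) = 0.2, so λ = −ln(1−0.2)/117.0 = −ln(0.8)/117.0 = 0.00191.
Mean = 1/λ = 524 ms.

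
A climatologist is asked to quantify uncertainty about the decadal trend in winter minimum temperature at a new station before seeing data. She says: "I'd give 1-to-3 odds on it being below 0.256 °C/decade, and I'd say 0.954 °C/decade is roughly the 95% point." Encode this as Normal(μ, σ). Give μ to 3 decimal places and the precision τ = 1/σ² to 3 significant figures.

For Normal(μ,σ), the p-quantile is μ + z_p·σ. Here z_{0.25} = -0.6745, z_{0.95} = 1.645.
So 0.256 = μ − 0.6745σ and 0.954 = μ + 1.645σ.
Subtracting: σ = (0.954 − 0.256)/(1.645 − (-0.6745)) = 0.301.
Then μ = 0.256 − (-0.6745)·0.301 = 0.459.
Precision τ = 1/σ² = 1/0.3009² = 11.

μ = 0.459, τ = 11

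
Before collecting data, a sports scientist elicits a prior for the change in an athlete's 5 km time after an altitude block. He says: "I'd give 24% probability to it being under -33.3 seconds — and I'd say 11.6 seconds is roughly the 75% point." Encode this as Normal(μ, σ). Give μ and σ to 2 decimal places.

μ = -10.33, σ = 32.52

For Normal(μ,σ), the p-quantile is μ + z_p·σ. Here z_{0.24} = -0.7063, z_{0.75} = 0.6745.
So -33.3 = μ − 0.7063σ and 11.6 = μ + 0.6745σ.
Subtracting: σ = (11.6 − -33.3)/(0.6745 − (-0.7063)) = 32.52.
Then μ = -33.3 − (-0.7063)·32.52 = -10.33.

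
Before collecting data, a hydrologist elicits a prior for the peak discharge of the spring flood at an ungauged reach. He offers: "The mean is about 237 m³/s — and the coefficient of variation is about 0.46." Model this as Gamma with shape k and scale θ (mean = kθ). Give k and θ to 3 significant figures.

k ≈ 4.73, θ ≈ 50.1

For Gamma(k, scale θ): mean = kθ, variance = kθ², so CV = 1/√k.
CV = 0.46, hence k = 1/CV² = 4.73.
Then θ = mean/k = 237/4.73 = 50.1.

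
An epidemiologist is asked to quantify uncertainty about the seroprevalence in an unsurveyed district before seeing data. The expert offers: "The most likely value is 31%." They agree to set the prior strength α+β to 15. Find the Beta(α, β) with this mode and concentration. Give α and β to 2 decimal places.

α = 5.03, β = 9.97

For α,β > 1 the Beta mode is (α−1)/(α+β−2). With α+β = 15, the mode is (α−1)/13.
Set (α−1)/13 = 0.31 → α = 1 + 0.31·13 = 5.03.
β = 15 − α = 9.97.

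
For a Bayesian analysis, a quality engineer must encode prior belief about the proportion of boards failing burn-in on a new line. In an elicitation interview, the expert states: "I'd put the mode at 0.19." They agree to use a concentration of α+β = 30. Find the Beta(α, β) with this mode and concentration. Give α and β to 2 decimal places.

For α,β > 1 the Beta mode is (α−1)/(α+β−2). With α+β = 30, the mode is (α−1)/28.
Set (α−1)/28 = 0.19 → α = 1 + 0.19·28 = 6.32.
β = 30 − α = 23.68.

α = 6.32, β = 23.68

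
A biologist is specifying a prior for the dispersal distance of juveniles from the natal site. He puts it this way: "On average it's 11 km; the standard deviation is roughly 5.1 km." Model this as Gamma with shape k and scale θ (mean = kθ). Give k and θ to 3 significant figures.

For Gamma(k, scale θ): mean = kθ, variance = kθ², so CV = 1/√k.
CV = SD/mean = 5.1/11 = 0.4636, hence k = 1/CV² = 4.65.
Then θ = mean/k = 11/4.65 = 2.36.

k ≈ 4.65, θ ≈ 2.36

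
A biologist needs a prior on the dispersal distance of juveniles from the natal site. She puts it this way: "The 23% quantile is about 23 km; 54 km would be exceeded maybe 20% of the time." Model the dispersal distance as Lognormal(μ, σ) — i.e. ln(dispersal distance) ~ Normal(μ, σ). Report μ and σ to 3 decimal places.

If T ~ Lognormal(μ,σ) then ln T ~ Normal(μ,σ), so the p-quantile of ln T is μ + z_p·σ.
ln(23) = 3.135 and ln(54) = 3.989; z_{0.23} = -0.7388, z_{0.8} = 0.8416.
σ = (3.989 − 3.135)/(0.8416 − (-0.7388)) = 0.540.
μ = 3.135 − (-0.7388)·0.540 = 3.534.

μ ≈ 3.534, σ ≈ 0.540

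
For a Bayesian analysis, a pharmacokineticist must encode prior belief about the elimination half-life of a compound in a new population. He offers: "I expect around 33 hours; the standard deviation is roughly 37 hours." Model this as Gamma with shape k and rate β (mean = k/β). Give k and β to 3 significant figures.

For Gamma(k, rate β): mean = k/β, variance = k/β², so CV = 1/√k.
CV = SD/mean = 37/33 = 1.121, hence k = 1/CV² = 0.795.
Then β = k/mean = 0.795/33 = 0.0241.

k ≈ 0.795, β ≈ 0.0241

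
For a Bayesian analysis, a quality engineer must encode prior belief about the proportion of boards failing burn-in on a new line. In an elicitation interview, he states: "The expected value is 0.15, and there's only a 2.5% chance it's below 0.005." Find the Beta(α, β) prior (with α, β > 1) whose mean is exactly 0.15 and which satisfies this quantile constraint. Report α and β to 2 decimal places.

With mean 0.15 fixed, write α = 0.15s, β = 0.85s where s = α+β.
Need P(θ < 0.005) = 0.025 under Beta(0.15s, 0.85s). Normal approximation: (q−m)/√(m(1−m)/s) ≈ z_{0.025} = -1.96, so s ≈ 0.15·0.85·(-1.96)²/(0.005−0.15)² = 23.3.
At s = 23.3: P(θ<0.005) ≈ 0.000. Adjusting to match 0.025 gives s ≈ 6.93.
So α = 0.15·6.93 ≈ 1.04, β = 0.85·6.93 ≈ 5.89.

α ≈ 1.04, β ≈ 5.89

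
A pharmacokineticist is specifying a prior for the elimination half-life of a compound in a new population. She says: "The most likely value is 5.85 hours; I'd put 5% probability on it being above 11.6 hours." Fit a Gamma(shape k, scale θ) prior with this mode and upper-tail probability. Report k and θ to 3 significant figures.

Gamma(k,θ) with k>1 has mode (k−1)θ, so θ = 5.85/(k−1).
Need P(X < 11.6) = 0.95 with θ tied to k this way. Start at k = 2, θ = 5.85: P(X<11.6) ≈ 0.589.
Too low — raise k to concentrate. Iterating converges to k ≈ 6.92.
Then θ = 5.85/(6.92−1) ≈ 0.989.

k ≈ 6.92, θ ≈ 0.989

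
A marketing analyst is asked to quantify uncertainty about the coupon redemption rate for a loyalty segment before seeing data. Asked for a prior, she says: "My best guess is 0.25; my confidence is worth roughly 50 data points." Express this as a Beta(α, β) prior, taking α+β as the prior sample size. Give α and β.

α = 12.5, β = 37.5

Under the effective-sample-size interpretation, Beta(α, β) has prior mean α/(α+β) and prior sample size α+β.
So α+β = 50 and α/(α+β) = 0.25, giving α = 0.25·50 = 12.5 and β = 50 − 12.5 = 37.5.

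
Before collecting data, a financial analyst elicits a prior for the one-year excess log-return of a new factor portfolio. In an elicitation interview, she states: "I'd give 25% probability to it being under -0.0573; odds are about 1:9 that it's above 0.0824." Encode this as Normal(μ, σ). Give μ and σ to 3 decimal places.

For Normal(μ,σ), the p-quantile is μ + z_p·σ. Here z_{0.25} = -0.6745, z_{0.9} = 1.282.
So -0.0573 = μ − 0.6745σ and 0.0824 = μ + 1.282σ.
Subtracting: σ = (0.0824 − -0.0573)/(1.282 − (-0.6745)) = 0.071.
Then μ = -0.0573 − (-0.6745)·0.071 = -0.009.

μ = -0.009, σ = 0.071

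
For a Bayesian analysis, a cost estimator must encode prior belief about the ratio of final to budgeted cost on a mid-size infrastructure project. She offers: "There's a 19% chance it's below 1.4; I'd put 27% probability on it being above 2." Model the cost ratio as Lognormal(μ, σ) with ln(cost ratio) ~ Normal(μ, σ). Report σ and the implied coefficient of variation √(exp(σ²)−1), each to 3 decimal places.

σ ≈ 0.239, CV ≈ 0.243

If T ~ Lognormal(μ,σ) then ln T ~ Normal(μ,σ), so the p-quantile of ln T is μ + z_p·σ.
ln(1.4) = 0.3365 and ln(2) = 0.6931; z_{0.19} = -0.8779, z_{0.73} = 0.6128.
σ = (0.6931 − 0.3365)/(0.6128 − (-0.8779)) = 0.239.
μ = 0.3365 − (-0.8779)·0.239 = 0.547.
CV = √(exp(σ²)−1) = √(exp(0.0572)−1) = 0.243.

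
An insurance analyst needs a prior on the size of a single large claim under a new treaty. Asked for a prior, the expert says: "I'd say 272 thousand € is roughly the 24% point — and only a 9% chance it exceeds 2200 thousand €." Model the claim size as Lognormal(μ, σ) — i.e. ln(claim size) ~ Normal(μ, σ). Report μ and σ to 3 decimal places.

If T ~ Lognormal(μ,σ) then ln T ~ Normal(μ,σ), so the p-quantile of ln T is μ + z_p·σ.
ln(272) = 5.606 and ln(2200) = 7.696; z_{0.24} = -0.7063, z_{0.91} = 1.341.
σ = (7.696 − 5.606)/(1.341 − (-0.7063)) = 1.021.
μ = 5.606 − (-0.7063)·1.021 = 6.327.

μ ≈ 6.327, σ ≈ 1.021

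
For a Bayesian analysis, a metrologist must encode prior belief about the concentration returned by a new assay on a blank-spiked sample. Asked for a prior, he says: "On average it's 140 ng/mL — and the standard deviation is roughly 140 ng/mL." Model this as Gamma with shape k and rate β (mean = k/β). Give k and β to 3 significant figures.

For Gamma(k, rate β): mean = k/β, variance = k/β², so CV = 1/√k.
CV = SD/mean = 140/140 = 1, hence k = 1/CV² = 1.
Then β = k/mean = 1/140 = 0.00714.

k ≈ 1, β ≈ 0.00714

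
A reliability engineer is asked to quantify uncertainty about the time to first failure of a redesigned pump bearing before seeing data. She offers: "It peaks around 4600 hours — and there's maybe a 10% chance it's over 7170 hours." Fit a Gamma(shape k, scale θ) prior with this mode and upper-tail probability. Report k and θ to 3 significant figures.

k ≈ 10.5, θ ≈ 484

Gamma(k,θ) with k>1 has mode (k−1)θ, so θ = 4600/(k−1).
Need P(X < 7170) = 0.9 with θ tied to k this way. Start at k = 2, θ = 4600: P(X<7170) ≈ 0.462.
Too low — raise k to concentrate. Iterating converges to k ≈ 10.5.
Then θ = 4600/(10.5−1) ≈ 484.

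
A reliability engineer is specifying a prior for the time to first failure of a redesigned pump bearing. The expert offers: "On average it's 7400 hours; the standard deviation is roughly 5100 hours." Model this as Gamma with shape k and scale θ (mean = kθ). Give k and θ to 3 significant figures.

k ≈ 2.11, θ ≈ 3510

For Gamma(k, scale θ): mean = kθ, variance = kθ², so CV = 1/√k.
CV = SD/mean = 5100/7400 = 0.6892, hence k = 1/CV² = 2.11.
Then θ = mean/k = 7400/2.11 = 3510.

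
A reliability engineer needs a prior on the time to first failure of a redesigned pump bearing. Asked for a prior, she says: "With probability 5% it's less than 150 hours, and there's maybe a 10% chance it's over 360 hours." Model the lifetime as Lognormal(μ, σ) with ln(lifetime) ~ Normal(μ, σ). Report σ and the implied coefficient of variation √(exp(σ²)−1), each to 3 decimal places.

σ ≈ 0.299, CV ≈ 0.306

If T ~ Lognormal(μ,σ) then ln T ~ Normal(μ,σ), so the p-quantile of ln T is μ + z_p·σ.
ln(150) = 5.011 and ln(360) = 5.886; z_{0.05} = -1.645, z_{0.9} = 1.282.
σ = (5.886 − 5.011)/(1.282 − (-1.645)) = 0.299.
μ = 5.011 − (-1.645)·0.299 = 5.503.
CV = √(exp(σ²)−1) = √(exp(0.0895)−1) = 0.306.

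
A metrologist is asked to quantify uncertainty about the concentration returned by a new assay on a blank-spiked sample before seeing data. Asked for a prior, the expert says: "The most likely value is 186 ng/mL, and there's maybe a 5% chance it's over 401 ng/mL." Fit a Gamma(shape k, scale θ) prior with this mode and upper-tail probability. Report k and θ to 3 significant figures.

k ≈ 5.67, θ ≈ 39.8

Gamma(k,θ) with k>1 has mode (k−1)θ, so θ = 186/(k−1).
Need P(X < 401) = 0.95 with θ tied to k this way. Start at k = 2, θ = 186: P(X<401) ≈ 0.635.
Too low — raise k to concentrate. Iterating converges to k ≈ 5.67.
Then θ = 186/(5.67−1) ≈ 39.8.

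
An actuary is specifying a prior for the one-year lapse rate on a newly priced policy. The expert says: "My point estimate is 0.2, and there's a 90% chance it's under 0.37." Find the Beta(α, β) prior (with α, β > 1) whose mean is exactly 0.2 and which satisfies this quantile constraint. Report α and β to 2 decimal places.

α ≈ 1.96, β ≈ 7.85

With mean 0.2 fixed, write α = 0.2s, β = 0.8s where s = α+β.
Need P(θ < 0.37) = 0.9 under Beta(0.2s, 0.8s). Normal approximation: (q−m)/√(m(1−m)/s) ≈ z_{0.9} = 1.28, so s ≈ 0.2·0.8·(1.28)²/(0.37−0.2)² = 9.1.
At s = 9.1: P(θ<0.37) ≈ 0.893. Adjusting to match 0.9 gives s ≈ 9.81.
So α = 0.2·9.81 ≈ 1.96, β = 0.8·9.81 ≈ 7.85.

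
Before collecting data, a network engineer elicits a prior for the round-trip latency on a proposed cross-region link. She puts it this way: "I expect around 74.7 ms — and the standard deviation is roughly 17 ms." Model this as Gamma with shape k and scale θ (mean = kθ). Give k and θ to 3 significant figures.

For Gamma(k, scale θ): mean = kθ, variance = kθ², so CV = 1/√k.
CV = SD/mean = 17/74.7 = 0.2276, hence k = 1/CV² = 19.3.
Then θ = mean/k = 74.7/19.3 = 3.87.

k ≈ 19.3, θ ≈ 3.87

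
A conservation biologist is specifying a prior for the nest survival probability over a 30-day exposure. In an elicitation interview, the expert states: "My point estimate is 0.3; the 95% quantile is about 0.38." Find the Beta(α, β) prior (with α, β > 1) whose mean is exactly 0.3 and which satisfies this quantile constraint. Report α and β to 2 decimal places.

With mean 0.3 fixed, write α = 0.3s, β = 0.7s where s = α+β.
Need P(θ < 0.38) = 0.95 under Beta(0.3s, 0.7s). Normal approximation: (q−m)/√(m(1−m)/s) ≈ z_{0.95} = 1.64, so s ≈ 0.3·0.7·(1.64)²/(0.38−0.3)² = 88.8.
At s = 88.8: P(θ<0.38) ≈ 0.946. Adjusting to match 0.95 gives s ≈ 93.42.
So α = 0.3·93.42 ≈ 28.03, β = 0.7·93.42 ≈ 65.40.

α ≈ 28.03, β ≈ 65.40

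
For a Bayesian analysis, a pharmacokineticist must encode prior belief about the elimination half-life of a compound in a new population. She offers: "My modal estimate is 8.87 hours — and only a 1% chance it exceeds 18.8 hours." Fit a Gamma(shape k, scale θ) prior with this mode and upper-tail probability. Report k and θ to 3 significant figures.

k ≈ 9.61, θ ≈ 1.03

Gamma(k,θ) with k>1 has mode (k−1)θ, so θ = 8.87/(k−1).
Need P(X < 18.8) = 0.99 with θ tied to k this way. Start at k = 2, θ = 8.87: P(X<18.8) ≈ 0.625.
Too low — raise k to concentrate. Iterating converges to k ≈ 9.61.
Then θ = 8.87/(9.61−1) ≈ 1.03.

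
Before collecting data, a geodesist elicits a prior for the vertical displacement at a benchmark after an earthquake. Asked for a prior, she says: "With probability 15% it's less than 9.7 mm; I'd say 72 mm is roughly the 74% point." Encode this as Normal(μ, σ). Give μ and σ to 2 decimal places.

The p-quantile of Normal(μ,σ) is μ + z_p·σ, with z_{0.15} = -1.036 and z_{0.74} = 0.6433.
Eliminate σ: μ = (z₂·x₁ − z₁·x₂)/(z₂ − z₁) = (0.6433·9.7 − (-1.036)·72)/1.68 = 48.14.
Then σ = (x₂ − x₁)/(z₂ − z₁) = (72 − 9.7)/1.68 = 37.09.

μ = 48.14, σ = 37.09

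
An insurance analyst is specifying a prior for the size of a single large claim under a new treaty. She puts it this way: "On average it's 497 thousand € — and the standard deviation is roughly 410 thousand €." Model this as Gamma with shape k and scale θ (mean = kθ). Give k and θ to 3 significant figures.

k ≈ 1.47, θ ≈ 338

For Gamma(k, scale θ): mean = kθ, variance = kθ², so CV = 1/√k.
CV = SD/mean = 410/497 = 0.8249, hence k = 1/CV² = 1.47.
Then θ = mean/k = 497/1.47 = 338.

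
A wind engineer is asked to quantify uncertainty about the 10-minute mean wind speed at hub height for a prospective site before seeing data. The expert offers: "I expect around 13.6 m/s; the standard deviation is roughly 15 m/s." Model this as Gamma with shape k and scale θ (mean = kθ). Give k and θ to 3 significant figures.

k ≈ 0.822, θ ≈ 16.5

For Gamma(k, scale θ): mean = kθ, variance = kθ², so CV = 1/√k.
CV = SD/mean = 15/13.6 = 1.103, hence k = 1/CV² = 0.822.
Then θ = mean/k = 13.6/0.822 = 16.5.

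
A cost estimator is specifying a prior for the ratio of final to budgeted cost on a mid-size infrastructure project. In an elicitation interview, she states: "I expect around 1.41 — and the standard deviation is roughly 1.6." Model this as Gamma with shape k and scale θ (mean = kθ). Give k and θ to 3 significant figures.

For Gamma(k, scale θ): mean = kθ, variance = kθ², so CV = 1/√k.
CV = SD/mean = 1.6/1.41 = 1.135, hence k = 1/CV² = 0.777.
Then θ = mean/k = 1.41/0.777 = 1.82.

k ≈ 0.777, θ ≈ 1.82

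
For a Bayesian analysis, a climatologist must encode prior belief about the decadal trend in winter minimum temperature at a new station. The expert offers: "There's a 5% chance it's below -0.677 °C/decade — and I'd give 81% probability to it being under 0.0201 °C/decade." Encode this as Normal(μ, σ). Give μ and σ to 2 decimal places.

For Normal(μ,σ), the p-quantile is μ + z_p·σ. Here z_{0.05} = -1.645, z_{0.81} = 0.8779.
So -0.677 = μ − 1.645σ and 0.0201 = μ + 0.8779σ.
Subtracting: σ = (0.0201 − -0.677)/(0.8779 − (-1.645)) = 0.28.
Then μ = -0.677 − (-1.645)·0.28 = -0.22.

μ = -0.22, σ = 0.28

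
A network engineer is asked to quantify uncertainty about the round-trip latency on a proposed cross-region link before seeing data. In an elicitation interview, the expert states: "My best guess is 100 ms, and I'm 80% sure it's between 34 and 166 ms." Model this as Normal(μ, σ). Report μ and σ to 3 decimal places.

A symmetric 80% interval runs μ ± z·σ with z = 1.282.
Half-width = 66, so σ = 66/1.282 = 51.500.
μ is the stated best guess, 100.000.

μ = 100.000, σ = 51.500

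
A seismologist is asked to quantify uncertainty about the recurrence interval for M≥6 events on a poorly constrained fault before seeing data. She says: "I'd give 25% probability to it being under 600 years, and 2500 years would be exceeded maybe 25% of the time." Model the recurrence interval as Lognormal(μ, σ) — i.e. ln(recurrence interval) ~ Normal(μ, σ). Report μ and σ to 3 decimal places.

If T ~ Lognormal(μ,σ) then ln T ~ Normal(μ,σ), so the p-quantile of ln T is μ + z_p·σ.
ln(600) = 6.397 and ln(2500) = 7.824; z_{0.25} = -0.6745, z_{0.75} = 0.6745.
σ = (7.824 − 6.397)/(0.6745 − (-0.6745)) = 1.058.
μ = 6.397 − (-0.6745)·1.058 = 7.110.

μ ≈ 7.110, σ ≈ 1.058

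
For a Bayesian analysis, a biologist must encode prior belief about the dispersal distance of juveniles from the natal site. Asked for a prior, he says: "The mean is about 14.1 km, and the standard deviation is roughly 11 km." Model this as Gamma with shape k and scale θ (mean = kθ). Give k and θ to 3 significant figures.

For Gamma(k, scale θ): mean = kθ, variance = kθ², so CV = 1/√k.
CV = SD/mean = 11/14.1 = 0.7801, hence k = 1/CV² = 1.64.
Then θ = mean/k = 14.1/1.64 = 8.58.

k ≈ 1.64, θ ≈ 8.58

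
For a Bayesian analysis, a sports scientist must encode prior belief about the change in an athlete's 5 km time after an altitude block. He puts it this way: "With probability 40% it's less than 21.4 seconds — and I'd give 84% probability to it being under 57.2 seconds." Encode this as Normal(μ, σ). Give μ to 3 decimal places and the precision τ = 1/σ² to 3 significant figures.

μ = 28.669, τ = 0.00121

The p-quantile of Normal(μ,σ) is μ + z_p·σ, with z_{0.4} = -0.2533 and z_{0.84} = 0.9945.
Eliminate σ: μ = (z₂·x₁ − z₁·x₂)/(z₂ − z₁) = (0.9945·21.4 − (-0.2533)·57.2)/1.248 = 28.669.
Then σ = (x₂ − x₁)/(z₂ − z₁) = (57.2 − 21.4)/1.248 = 28.690.
Precision τ = 1/σ² = 1/28.69² = 0.00121.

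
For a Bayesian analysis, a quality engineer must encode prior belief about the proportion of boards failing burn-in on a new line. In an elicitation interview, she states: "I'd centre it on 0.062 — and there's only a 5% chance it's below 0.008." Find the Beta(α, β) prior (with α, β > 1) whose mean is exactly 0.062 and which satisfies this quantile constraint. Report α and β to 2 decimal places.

α ≈ 1.54, β ≈ 23.36

With mean 0.062 fixed, write α = 0.062s, β = 0.938s where s = α+β.
Need P(θ < 0.008) = 0.05 under Beta(0.062s, 0.938s). Normal approximation: (q−m)/√(m(1−m)/s) ≈ z_{0.05} = -1.64, so s ≈ 0.062·0.938·(-1.64)²/(0.008−0.062)² = 54.0.
At s = 54.0: P(θ<0.008) ≈ 0.004. Adjusting to match 0.05 gives s ≈ 24.90.
So α = 0.062·24.90 ≈ 1.54, β = 0.938·24.90 ≈ 23.36.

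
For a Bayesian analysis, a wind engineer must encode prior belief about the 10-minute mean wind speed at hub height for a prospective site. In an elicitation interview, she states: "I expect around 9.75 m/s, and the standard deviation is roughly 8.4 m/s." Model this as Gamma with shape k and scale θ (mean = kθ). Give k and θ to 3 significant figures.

k ≈ 1.35, θ ≈ 7.24

For Gamma(k, scale θ): mean = kθ, variance = kθ², so CV = 1/√k.
CV = SD/mean = 8.4/9.75 = 0.8615, hence k = 1/CV² = 1.35.
Then θ = mean/k = 9.75/1.35 = 7.24.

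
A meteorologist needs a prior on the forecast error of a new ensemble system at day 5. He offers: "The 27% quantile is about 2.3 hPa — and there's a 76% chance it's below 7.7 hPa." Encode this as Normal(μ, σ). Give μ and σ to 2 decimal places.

For Normal(μ,σ), the p-quantile is μ + z_p·σ. Here z_{0.27} = -0.6128, z_{0.76} = 0.7063.
So 2.3 = μ − 0.6128σ and 7.7 = μ + 0.7063σ.
Subtracting: σ = (7.7 − 2.3)/(0.7063 − (-0.6128)) = 4.09.
Then μ = 2.3 − (-0.6128)·4.09 = 4.81.

μ = 4.81, σ = 4.09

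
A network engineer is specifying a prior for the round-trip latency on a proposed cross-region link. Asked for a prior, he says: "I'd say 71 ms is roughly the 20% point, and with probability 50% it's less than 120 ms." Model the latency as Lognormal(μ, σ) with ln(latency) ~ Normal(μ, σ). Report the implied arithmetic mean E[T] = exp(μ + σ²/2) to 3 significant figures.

If T ~ Lognormal(μ,σ) then ln T ~ Normal(μ,σ), so the p-quantile of ln T is μ + z_p·σ.
ln(71) = 4.263 and ln(120) = 4.787; z_{0.2} = -0.8416, z_{0.5} = 0.
σ = (4.787 − 4.263)/(0 − (-0.8416)) = 0.624.
μ = 4.263 − (-0.8416)·0.624 = 4.787.
E[T] = exp(μ + σ²/2) = exp(4.787 + 0.1944) = 146 ms.

E[T] ≈ 146 ms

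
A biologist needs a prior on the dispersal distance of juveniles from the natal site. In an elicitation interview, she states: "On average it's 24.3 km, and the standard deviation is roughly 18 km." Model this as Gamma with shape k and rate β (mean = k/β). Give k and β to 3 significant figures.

For Gamma(k, rate β): mean = k/β, variance = k/β², so CV = 1/√k.
CV = SD/mean = 18/24.3 = 0.7407, hence k = 1/CV² = 1.82.
Then β = k/mean = 1.82/24.3 = 0.075.

k ≈ 1.82, β ≈ 0.075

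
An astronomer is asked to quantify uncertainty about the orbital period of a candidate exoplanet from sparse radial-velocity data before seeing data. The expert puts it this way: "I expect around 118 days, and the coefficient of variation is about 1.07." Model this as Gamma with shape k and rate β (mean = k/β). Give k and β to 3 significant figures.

For Gamma(k, rate β): mean = k/β, variance = k/β², so CV = 1/√k.
CV = 1.07, hence k = 1/CV² = 0.873.
Then β = k/mean = 0.873/118 = 0.0074.

k ≈ 0.873, β ≈ 0.0074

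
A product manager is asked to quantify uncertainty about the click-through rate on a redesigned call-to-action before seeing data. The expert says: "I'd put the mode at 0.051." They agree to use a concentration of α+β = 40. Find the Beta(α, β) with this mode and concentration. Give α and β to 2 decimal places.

α = 2.94, β = 37.06

For α,β > 1 the Beta mode is (α−1)/(α+β−2). With α+β = 40, the mode is (α−1)/38.
Set (α−1)/38 = 0.051 → α = 1 + 0.051·38 = 2.94.
β = 40 − α = 37.06.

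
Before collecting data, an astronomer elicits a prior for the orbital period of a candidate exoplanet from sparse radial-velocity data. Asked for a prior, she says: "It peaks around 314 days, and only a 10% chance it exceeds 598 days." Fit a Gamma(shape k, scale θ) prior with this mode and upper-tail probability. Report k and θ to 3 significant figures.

Gamma(k,θ) with k>1 has mode (k−1)θ, so θ = 314/(k−1).
Need P(X < 598) = 0.9 with θ tied to k this way. Start at k = 2, θ = 314: P(X<598) ≈ 0.568.
Too low — raise k to concentrate. Iterating converges to k ≈ 5.61.
Then θ = 314/(5.61−1) ≈ 68.1.

k ≈ 5.61, θ ≈ 68.1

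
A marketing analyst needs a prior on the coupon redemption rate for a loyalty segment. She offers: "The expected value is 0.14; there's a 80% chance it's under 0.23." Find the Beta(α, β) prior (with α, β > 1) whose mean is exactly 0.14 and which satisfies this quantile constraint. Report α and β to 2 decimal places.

α ≈ 1.02, β ≈ 6.24

With mean 0.14 fixed, write α = 0.14s, β = 0.86s where s = α+β.
Need P(θ < 0.23) = 0.8 under Beta(0.14s, 0.86s). Normal approximation: (q−m)/√(m(1−m)/s) ≈ z_{0.8} = 0.842, so s ≈ 0.14·0.86·(0.842)²/(0.23−0.14)² = 10.5.
At s = 10.5: P(θ<0.23) ≈ 0.823. Adjusting to match 0.8 gives s ≈ 7.25.
So α = 0.14·7.25 ≈ 1.02, β = 0.86·7.25 ≈ 6.24.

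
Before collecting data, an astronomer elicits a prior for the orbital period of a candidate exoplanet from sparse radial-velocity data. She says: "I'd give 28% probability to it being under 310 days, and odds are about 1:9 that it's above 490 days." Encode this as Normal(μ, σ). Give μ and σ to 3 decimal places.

The p-quantile of Normal(μ,σ) is μ + z_p·σ, with z_{0.28} = -0.5828 and z_{0.9} = 1.282.
Eliminate σ: μ = (z₂·x₁ − z₁·x₂)/(z₂ − z₁) = (1.282·310 − (-0.5828)·490)/1.864 = 366.271.
Then σ = (x₂ − x₁)/(z₂ − z₁) = (490 − 310)/1.864 = 96.546.

μ = 366.271, σ = 96.546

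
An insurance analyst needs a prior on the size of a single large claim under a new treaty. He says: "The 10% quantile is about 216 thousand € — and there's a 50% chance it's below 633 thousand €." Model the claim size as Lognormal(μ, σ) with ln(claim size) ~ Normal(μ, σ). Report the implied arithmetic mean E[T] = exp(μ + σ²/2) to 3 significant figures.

E[T] ≈ 900 thousand €

If T ~ Lognormal(μ,σ) then ln T ~ Normal(μ,σ), so the p-quantile of ln T is μ + z_p·σ.
ln(216) = 5.375 and ln(633) = 6.45; z_{0.1} = -1.282, z_{0.5} = 0.
σ = (6.45 − 5.375)/(0 − (-1.282)) = 0.839.
μ = 5.375 − (-1.282)·0.839 = 6.450.
E[T] = exp(μ + σ²/2) = exp(6.450 + 0.3519) = 900 thousand €.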